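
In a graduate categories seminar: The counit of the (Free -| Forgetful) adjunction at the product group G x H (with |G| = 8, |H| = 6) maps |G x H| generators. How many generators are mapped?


The counit epsilon_K: F(U(K)) -> K of the Free-Forgetful adjunction
maps |K| generators of F(U(K)) into K. For K = G x H (the product group),
|G x H| = |G| * |H|.
Total generators mapped = 8 * 6 = 48.

48


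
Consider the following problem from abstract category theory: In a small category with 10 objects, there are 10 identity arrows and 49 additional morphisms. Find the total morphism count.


Each object has an identity morphism, giving 10 identities.
Adding the 49 non-identity morphisms:
Total = 10 + 49 = 59

59


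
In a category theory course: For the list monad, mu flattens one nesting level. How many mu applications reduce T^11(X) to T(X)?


Each application of mu: T^2 -> T removes one layer of nesting.
Starting at depth 11 (i.e., T^11(X)), we need to reach T(X).
Number of mu applications = 11 - 1 = 10

10


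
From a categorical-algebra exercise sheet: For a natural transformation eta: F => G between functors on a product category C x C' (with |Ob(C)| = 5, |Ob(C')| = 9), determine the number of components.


A natural transformation eta: F => G assigns one component morphism per
object of the domain category.
The domain is the product category C x C', so
|Ob(C x C')| = |Ob(C)| * |Ob(C')| = 5 * 9 = 45.
Therefore eta has 45 component morphisms.

45


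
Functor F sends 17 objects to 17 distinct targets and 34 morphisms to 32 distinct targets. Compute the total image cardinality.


The image of F consists of distinct objects and distinct morphisms.
|Im(F)| on objects = 17
|Im(F)| on morphisms = 32
Total image cardinality = 17 + 32 = 49

49


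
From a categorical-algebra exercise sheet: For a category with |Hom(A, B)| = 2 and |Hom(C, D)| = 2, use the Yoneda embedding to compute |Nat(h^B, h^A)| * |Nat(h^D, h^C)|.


By the Yoneda lemma, Nat(h^B, h^A) is isomorphic to Hom(A, B),
so |Nat(h^B, h^A)| = |Hom(A, B)| and |Nat(h^D, h^C)| = |Hom(C, D)|.
|Hom(A, B)| = 2, |Hom(C, D)| = 2.
|Nat(h^B, h^A) x Nat(h^D, h^C)| = 2 * 2 = 4

4


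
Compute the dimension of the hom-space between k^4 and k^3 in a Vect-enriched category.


In Vect-enriched categories, Hom(k^n, k^m) is the space of m x n matrices.
dim(Hom(k^4, k^3)) = 3 * 4 = 12

12


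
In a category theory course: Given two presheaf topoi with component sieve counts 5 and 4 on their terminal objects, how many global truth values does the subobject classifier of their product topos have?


In a product of presheaf topoi E_1 x E_2, the subobject classifier
is Omega = Omega_1 x Omega_2 (componentwise), so
|Omega(top)| = |Omega_1(top_1)| * |Omega_2(top_2)|.
= 5 * 4 = 20.

20


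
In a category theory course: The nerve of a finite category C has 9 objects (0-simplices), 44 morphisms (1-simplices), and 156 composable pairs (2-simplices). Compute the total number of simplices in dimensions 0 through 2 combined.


The 2-skeleton of the nerve N(C) consists of simplices in dimensions 0, 1, 2:
  |N(C)_0| = 9 (objects)
  |N(C)_1| = 44 (morphisms)
  |N(C)_2| = 156 (composable pairs)
Total = 9 + 44 + 156 = 209

209


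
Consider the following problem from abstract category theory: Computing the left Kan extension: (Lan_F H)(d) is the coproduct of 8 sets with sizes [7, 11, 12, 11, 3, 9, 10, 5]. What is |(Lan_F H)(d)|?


Pointwise, the left Kan extension (Lan_F H)(d) is the colimit, indexed
by the comma category (F downarrow d), of H composed with the
projection (F downarrow d) -> C. Here that colimit is given
as a coproduct (disjoint union) of sets, so its cardinality is the
sum of the sizes of the summands.
Coproduct of sets with sizes: 7 + 11 + 12 + 11 + 3 + 9 + 10 + 5
= 68

68


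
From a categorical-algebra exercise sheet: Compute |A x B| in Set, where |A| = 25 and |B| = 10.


In Set, the product A x B is the Cartesian product.
By the universal property, |A x B| = |A| * |B|.
|A x B| = 25 * 10 = 250

250


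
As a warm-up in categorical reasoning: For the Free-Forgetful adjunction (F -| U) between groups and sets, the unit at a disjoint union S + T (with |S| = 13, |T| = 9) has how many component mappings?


The unit eta_X: X -> U(F(X)) of the Free-Forgetful adjunction
maps each element of X to a generator of F(X). For X = S + T (disjoint
union in Set), |S + T| = |S| + |T|.
Total mappings = 13 + 9 = 22.

22


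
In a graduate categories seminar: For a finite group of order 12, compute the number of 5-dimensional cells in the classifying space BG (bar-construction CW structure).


In the bar-construction CW model of BG, the n-cells are indexed by
n-tuples [g_1|...|g_n] of non-identity elements of G (degenerate
simplices with some g_i = e do not contribute cells), so there are
(|G| - 1)^n n-cells.
For dim = 5 with |G| = 12:
cells = (12 - 1)^5 = 11^5 = 161051

161051


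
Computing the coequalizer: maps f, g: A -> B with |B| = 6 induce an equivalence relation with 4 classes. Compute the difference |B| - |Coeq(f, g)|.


The coequalizer Coeq(f, g) = B / ~ has one element per equivalence class.
|B| = 6, |Coeq(f, g)| = 4.
|B| - |Coeq(f, g)| = 6 - 4 = 2.

2


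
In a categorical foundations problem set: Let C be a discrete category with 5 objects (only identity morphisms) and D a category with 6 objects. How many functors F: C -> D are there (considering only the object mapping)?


A functor from a discrete category C to D is determined by
where each object maps. Each of the 5 objects of C can map
to any of the 6 objects of D independently.
Number of functors = 6^5 = 7776

7776


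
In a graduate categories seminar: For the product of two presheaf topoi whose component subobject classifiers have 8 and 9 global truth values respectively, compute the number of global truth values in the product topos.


In a product of presheaf topoi E_1 x E_2, the subobject classifier
is Omega = Omega_1 x Omega_2 (componentwise), so
|Omega(top)| = |Omega_1(top_1)| * |Omega_2(top_2)|.
= 8 * 9 = 72.

72


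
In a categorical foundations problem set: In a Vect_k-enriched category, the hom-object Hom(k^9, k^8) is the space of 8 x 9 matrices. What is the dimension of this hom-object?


In Vect-enriched categories, Hom(k^n, k^m) is the space of m x n matrices.
dim(Hom(k^9, k^8)) = 8 * 9 = 72

72


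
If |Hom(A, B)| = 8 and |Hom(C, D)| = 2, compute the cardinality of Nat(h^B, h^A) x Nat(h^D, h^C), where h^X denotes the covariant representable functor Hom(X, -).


By the Yoneda lemma, Nat(h^B, h^A) is isomorphic to Hom(A, B),
so |Nat(h^B, h^A)| = |Hom(A, B)| and |Nat(h^D, h^C)| = |Hom(C, D)|.
|Hom(A, B)| = 8, |Hom(C, D)| = 2.
|Nat(h^B, h^A) x Nat(h^D, h^C)| = 8 * 2 = 16

16


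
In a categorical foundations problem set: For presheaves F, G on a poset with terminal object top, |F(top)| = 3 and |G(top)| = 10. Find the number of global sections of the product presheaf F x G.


Global sections of a presheaf on a poset with terminal top satisfy
Gamma(H) ~ H(top). Presheaves admit pointwise products, so
(F x G)(top) = F(top) x G(top) (Cartesian product).
|Gamma(F x G)| = |F(top)| * |G(top)| = 3 * 10 = 30.

30


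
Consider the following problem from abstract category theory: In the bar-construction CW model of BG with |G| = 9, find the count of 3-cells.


In the bar-construction CW model of BG, the n-cells are indexed by
n-tuples [g_1|...|g_n] of non-identity elements of G (degenerate
simplices with some g_i = e do not contribute cells), so there are
(|G| - 1)^n n-cells.
For dim = 3 with |G| = 9:
cells = (9 - 1)^3 = 8^3 = 512

512


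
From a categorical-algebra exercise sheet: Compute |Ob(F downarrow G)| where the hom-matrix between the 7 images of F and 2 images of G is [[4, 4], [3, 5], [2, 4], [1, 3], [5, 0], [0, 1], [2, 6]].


Objects of (F downarrow G) are triples (a, b, h: F(a)->G(b)).
The count equals the sum of all entries in the hom-matrix.
sum(row 0) = 8
sum(row 1) = 8
sum(row 2) = 6
sum(row 3) = 4
sum(row 4) = 5
sum(row 5) = 1
sum(row 6) = 8
Grand total = 40

40


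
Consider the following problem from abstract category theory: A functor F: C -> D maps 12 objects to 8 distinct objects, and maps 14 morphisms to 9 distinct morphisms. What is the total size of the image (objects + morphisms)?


The image of F consists of distinct objects and distinct morphisms.
|Im(F)| on objects = 8
|Im(F)| on morphisms = 9
Total image cardinality = 8 + 9 = 17

17


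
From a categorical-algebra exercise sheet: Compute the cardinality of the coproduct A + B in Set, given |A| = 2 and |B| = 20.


In Set, the coproduct A + B is the disjoint union.
|A + B| = |A| + |B| = 2 + 20 = 22

22


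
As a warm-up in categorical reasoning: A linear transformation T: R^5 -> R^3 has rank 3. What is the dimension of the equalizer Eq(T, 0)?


The equalizer of f and the zero map is ker(f).
By the rank-nullity theorem: dim(ker(f)) = dim(domain) - rank(f).
dim(ker(f)) = 5 - 3 = 2

2


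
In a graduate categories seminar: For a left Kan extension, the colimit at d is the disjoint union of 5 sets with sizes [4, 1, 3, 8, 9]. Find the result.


Pointwise, the left Kan extension (Lan_F H)(d) is the colimit, indexed
by the comma category (F downarrow d), of H composed with the
projection (F downarrow d) -> C. Here that colimit is given
as a coproduct (disjoint union) of sets, so its cardinality is the
sum of the sizes of the summands.
Coproduct of sets with sizes: 4 + 1 + 3 + 8 + 9
= 25

25


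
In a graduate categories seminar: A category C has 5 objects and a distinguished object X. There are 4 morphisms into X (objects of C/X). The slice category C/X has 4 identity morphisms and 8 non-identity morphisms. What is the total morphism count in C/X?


In the slice category C/X, objects are morphisms to X.
Identity morphisms: 4 (one per object of C/X).
Non-identity morphisms: 8.
Total = 4 + 8 = 12

12


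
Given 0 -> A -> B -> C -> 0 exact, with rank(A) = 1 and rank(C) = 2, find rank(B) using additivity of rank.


For a short exact sequence 0 -> A -> B -> C -> 0,
rank is additive: rank(B) = rank(A) + rank(C).
rank(B) = 1 + 2 = 3

3


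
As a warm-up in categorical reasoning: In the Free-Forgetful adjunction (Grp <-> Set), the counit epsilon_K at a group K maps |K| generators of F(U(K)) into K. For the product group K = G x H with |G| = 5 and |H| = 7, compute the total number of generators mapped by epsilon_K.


The counit epsilon_K: F(U(K)) -> K of the Free-Forgetful adjunction
maps |K| generators of F(U(K)) into K. For K = G x H (the product group),
|G x H| = |G| * |H|.
Total generators mapped = 5 * 7 = 35.

35


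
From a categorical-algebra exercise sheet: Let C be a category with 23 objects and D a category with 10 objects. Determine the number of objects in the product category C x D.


The product category C x D has objects that are pairs (c, d).
Number of pairs = |Ob(C)| * |Ob(D)| = 23 * 10 = 230

230


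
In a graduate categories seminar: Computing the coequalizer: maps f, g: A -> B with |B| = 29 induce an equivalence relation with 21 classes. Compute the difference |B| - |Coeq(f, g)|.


The coequalizer Coeq(f, g) = B / ~ has one element per equivalence class.
|B| = 29, |Coeq(f, g)| = 21.
|B| - |Coeq(f, g)| = 29 - 21 = 8.

8


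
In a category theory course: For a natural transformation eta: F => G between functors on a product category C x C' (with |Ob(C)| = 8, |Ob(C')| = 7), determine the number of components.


A natural transformation eta: F => G assigns one component morphism per
object of the domain category.
The domain is the product category C x C', so
|Ob(C x C')| = |Ob(C)| * |Ob(C')| = 8 * 7 = 56.
Therefore eta has 56 component morphisms.

56


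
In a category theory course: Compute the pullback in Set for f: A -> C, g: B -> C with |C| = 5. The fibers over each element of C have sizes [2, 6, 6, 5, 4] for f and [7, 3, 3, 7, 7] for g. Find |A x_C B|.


The pullback A x_C B consists of pairs (a, b) with f(a) = g(b).
For each element c in C, the fiber product has |f^-1(c)| * |g^-1(c)| elements.
Summing over C: 2 * 7 + 6 * 3 + 6 * 3 + 5 * 7 + 4 * 7
= 14 + 18 + 18 + 35 + 28 = 113

113


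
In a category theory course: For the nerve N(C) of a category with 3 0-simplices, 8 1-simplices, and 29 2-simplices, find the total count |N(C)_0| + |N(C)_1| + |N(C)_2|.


The 2-skeleton of the nerve N(C) consists of simplices in dimensions 0, 1, 2:
  |N(C)_0| = 3 (objects)
  |N(C)_1| = 8 (morphisms)
  |N(C)_2| = 29 (composable pairs)
Total = 3 + 8 + 29 = 40

40


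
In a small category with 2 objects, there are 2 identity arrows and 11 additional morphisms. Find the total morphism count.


Each object has an identity morphism, giving 2 identities.
Adding the 11 non-identity morphisms:
Total = 2 + 11 = 13

13


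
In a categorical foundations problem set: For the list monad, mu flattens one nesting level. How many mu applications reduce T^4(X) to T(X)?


Each application of mu: T^2 -> T removes one layer of nesting.
Starting at depth 4 (i.e., T^4(X)), we need to reach T(X).
Number of mu applications = 4 - 1 = 3

3


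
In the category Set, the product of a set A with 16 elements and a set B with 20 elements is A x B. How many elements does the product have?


In Set, the product A x B is the Cartesian product.
By the universal property, |A x B| = |A| * |B|.
|A x B| = 16 * 20 = 320

320


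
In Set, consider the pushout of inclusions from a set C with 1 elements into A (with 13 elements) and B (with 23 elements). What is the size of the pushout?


The pushout A +_C B identifies the images of C in A and B.
|A +_C B| = |A| + |B| - |C| (for injections).
= 13 + 23 - 1 = 35

35


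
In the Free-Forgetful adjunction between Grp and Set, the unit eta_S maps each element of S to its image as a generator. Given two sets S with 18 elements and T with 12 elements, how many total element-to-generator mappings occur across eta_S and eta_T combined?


The unit eta_X: X -> U(F(X)) of the Free-Forgetful adjunction
maps each element of X to a generator of F(X). For X = S + T (disjoint
union in Set), |S + T| = |S| + |T|.
Total mappings = 18 + 12 = 30.

30


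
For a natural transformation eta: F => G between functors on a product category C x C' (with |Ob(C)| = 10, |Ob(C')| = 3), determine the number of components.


A natural transformation eta: F => G assigns one component morphism per
object of the domain category.
The domain is the product category C x C', so
|Ob(C x C')| = |Ob(C)| * |Ob(C')| = 10 * 3 = 30.
Therefore eta has 30 component morphisms.

30


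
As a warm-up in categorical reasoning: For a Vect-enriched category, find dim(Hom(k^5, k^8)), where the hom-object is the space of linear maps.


In Vect-enriched categories, Hom(k^n, k^m) is the space of m x n matrices.
dim(Hom(k^5, k^8)) = 8 * 5 = 40

40


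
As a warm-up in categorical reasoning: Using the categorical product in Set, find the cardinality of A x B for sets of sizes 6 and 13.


In Set, the product A x B is the Cartesian product.
By the universal property, |A x B| = |A| * |B|.
|A x B| = 6 * 13 = 78

78


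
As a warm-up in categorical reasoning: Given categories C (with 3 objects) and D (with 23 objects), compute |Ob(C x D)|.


The product category C x D has objects that are pairs (c, d).
Number of pairs = |Ob(C)| * |Ob(D)| = 3 * 23 = 69

69


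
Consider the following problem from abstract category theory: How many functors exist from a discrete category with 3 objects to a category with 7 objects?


A functor from a discrete category C to D is determined by
where each object maps. Each of the 3 objects of C can map
to any of the 7 objects of D independently.
Number of functors = 7^3 = 343

343


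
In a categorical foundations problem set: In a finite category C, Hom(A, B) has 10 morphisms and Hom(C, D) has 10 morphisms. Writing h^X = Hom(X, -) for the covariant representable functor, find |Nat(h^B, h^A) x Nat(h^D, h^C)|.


By the Yoneda lemma, Nat(h^B, h^A) is isomorphic to Hom(A, B),
so |Nat(h^B, h^A)| = |Hom(A, B)| and |Nat(h^D, h^C)| = |Hom(C, D)|.
|Hom(A, B)| = 10, |Hom(C, D)| = 10.
|Nat(h^B, h^A) x Nat(h^D, h^C)| = 10 * 10 = 100

100


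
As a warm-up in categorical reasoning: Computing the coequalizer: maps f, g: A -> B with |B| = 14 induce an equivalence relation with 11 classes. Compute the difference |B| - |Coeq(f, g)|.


The coequalizer Coeq(f, g) = B / ~ has one element per equivalence class.
|B| = 14, |Coeq(f, g)| = 11.
|B| - |Coeq(f, g)| = 14 - 11 = 3.

3


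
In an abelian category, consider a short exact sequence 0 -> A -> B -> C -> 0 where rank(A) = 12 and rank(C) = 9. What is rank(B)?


For a short exact sequence 0 -> A -> B -> C -> 0,
rank is additive: rank(B) = rank(A) + rank(C).
rank(B) = 12 + 9 = 21

21


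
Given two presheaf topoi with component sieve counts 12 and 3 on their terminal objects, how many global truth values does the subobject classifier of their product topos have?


In a product of presheaf topoi E_1 x E_2, the subobject classifier
is Omega = Omega_1 x Omega_2 (componentwise), so
|Omega(top)| = |Omega_1(top_1)| * |Omega_2(top_2)|.
= 12 * 3 = 36.

36


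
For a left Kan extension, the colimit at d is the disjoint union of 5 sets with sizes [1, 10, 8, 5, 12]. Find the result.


Pointwise, the left Kan extension (Lan_F H)(d) is the colimit, indexed
by the comma category (F downarrow d), of H composed with the
projection (F downarrow d) -> C. Here that colimit is given
as a coproduct (disjoint union) of sets, so its cardinality is the
sum of the sizes of the summands.
Coproduct of sets with sizes: 1 + 10 + 8 + 5 + 12
= 36

36


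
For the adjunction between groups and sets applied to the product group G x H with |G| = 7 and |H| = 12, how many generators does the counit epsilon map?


The counit epsilon_K: F(U(K)) -> K of the Free-Forgetful adjunction
maps |K| generators of F(U(K)) into K. For K = G x H (the product group),
|G x H| = |G| * |H|.
Total generators mapped = 7 * 12 = 84.

84


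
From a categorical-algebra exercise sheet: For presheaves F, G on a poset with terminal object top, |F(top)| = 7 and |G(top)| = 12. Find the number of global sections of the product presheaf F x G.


Global sections of a presheaf on a poset with terminal top satisfy
Gamma(H) ~ H(top). Presheaves admit pointwise products, so
(F x G)(top) = F(top) x G(top) (Cartesian product).
|Gamma(F x G)| = |F(top)| * |G(top)| = 7 * 12 = 84.

84


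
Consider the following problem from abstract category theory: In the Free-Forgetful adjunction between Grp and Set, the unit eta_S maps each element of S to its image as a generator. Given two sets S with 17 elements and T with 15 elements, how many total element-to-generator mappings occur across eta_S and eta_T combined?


The unit eta_X: X -> U(F(X)) of the Free-Forgetful adjunction
maps each element of X to a generator of F(X). For X = S + T (disjoint
union in Set), |S + T| = |S| + |T|.
Total mappings = 17 + 15 = 32.

32


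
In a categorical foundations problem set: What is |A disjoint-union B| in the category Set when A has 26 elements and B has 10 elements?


In Set, the coproduct A + B is the disjoint union.
|A + B| = |A| + |B| = 26 + 10 = 36

36


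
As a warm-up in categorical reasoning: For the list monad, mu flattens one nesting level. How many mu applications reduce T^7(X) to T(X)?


Each application of mu: T^2 -> T removes one layer of nesting.
Starting at depth 7 (i.e., T^7(X)), we need to reach T(X).
Number of mu applications = 7 - 1 = 6

6


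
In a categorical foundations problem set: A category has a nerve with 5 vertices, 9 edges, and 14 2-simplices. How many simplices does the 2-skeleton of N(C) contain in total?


The 2-skeleton of the nerve N(C) consists of simplices in dimensions 0, 1, 2:
  |N(C)_0| = 5 (objects)
  |N(C)_1| = 9 (morphisms)
  |N(C)_2| = 14 (composable pairs)
Total = 5 + 9 + 14 = 28

28


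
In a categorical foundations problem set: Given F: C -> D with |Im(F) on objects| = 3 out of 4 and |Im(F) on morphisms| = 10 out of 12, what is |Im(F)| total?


The image of F consists of distinct objects and distinct morphisms.
|Im(F)| on objects = 3
|Im(F)| on morphisms = 10
Total image cardinality = 3 + 10 = 13

13


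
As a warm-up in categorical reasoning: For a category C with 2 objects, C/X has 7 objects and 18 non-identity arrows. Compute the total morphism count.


In the slice category C/X, objects are morphisms to X.
Identity morphisms: 7 (one per object of C/X).
Non-identity morphisms: 18.
Total = 7 + 18 = 25

25


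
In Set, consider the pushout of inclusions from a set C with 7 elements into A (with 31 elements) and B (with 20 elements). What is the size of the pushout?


The pushout A +_C B identifies the images of C in A and B.
|A +_C B| = |A| + |B| - |C| (for injections).
= 31 + 20 - 7 = 44

44


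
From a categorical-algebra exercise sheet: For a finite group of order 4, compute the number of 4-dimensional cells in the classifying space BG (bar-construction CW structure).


In the bar-construction CW model of BG, the n-cells are indexed by
n-tuples [g_1|...|g_n] of non-identity elements of G (degenerate
simplices with some g_i = e do not contribute cells), so there are
(|G| - 1)^n n-cells.
For dim = 4 with |G| = 4:
cells = (4 - 1)^4 = 3^4 = 81

81


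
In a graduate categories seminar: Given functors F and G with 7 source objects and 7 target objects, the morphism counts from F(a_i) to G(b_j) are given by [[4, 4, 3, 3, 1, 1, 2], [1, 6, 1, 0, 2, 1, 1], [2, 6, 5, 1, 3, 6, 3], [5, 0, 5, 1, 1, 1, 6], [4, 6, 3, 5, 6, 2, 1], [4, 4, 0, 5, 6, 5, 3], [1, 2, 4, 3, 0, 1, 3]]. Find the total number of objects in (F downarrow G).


Objects of (F downarrow G) are triples (a, b, h: F(a)->G(b)).
The count equals the sum of all entries in the hom-matrix.
sum(row 0) = 18
sum(row 1) = 12
sum(row 2) = 26
sum(row 3) = 19
sum(row 4) = 27
sum(row 5) = 27
sum(row 6) = 14
Grand total = 143

143


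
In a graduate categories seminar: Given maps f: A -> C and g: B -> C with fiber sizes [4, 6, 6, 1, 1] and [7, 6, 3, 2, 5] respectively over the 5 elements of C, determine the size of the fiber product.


The pullback A x_C B consists of pairs (a, b) with f(a) = g(b).
For each element c in C, the fiber product has |f^-1(c)| * |g^-1(c)| elements.
Summing over C: 4 * 7 + 6 * 6 + 6 * 3 + 1 * 2 + 1 * 5
= 28 + 36 + 18 + 2 + 5 = 89

89


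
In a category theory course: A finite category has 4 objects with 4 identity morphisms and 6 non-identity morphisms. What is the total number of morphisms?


Each object has an identity morphism, giving 4 identities.
Adding the 6 non-identity morphisms:
Total = 4 + 6 = 10

10


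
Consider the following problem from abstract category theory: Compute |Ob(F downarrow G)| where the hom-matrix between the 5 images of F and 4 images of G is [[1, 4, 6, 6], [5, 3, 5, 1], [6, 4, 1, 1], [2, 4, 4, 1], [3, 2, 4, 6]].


Objects of (F downarrow G) are triples (a, b, h: F(a)->G(b)).
The count equals the sum of all entries in the hom-matrix.
sum(row 0) = 17
sum(row 1) = 14
sum(row 2) = 12
sum(row 3) = 11
sum(row 4) = 15
Grand total = 69

69


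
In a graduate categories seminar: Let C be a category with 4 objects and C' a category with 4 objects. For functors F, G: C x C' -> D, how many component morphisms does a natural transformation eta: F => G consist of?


A natural transformation eta: F => G assigns one component morphism per
object of the domain category.
The domain is the product category C x C', so
|Ob(C x C')| = |Ob(C)| * |Ob(C')| = 4 * 4 = 16.
Therefore eta has 16 component morphisms.

16


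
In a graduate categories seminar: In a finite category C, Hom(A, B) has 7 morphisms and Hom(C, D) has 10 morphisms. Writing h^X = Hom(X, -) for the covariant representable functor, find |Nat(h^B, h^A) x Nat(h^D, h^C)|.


By the Yoneda lemma, Nat(h^B, h^A) is isomorphic to Hom(A, B),
so |Nat(h^B, h^A)| = |Hom(A, B)| and |Nat(h^D, h^C)| = |Hom(C, D)|.
|Hom(A, B)| = 7, |Hom(C, D)| = 10.
|Nat(h^B, h^A) x Nat(h^D, h^C)| = 7 * 10 = 70

70


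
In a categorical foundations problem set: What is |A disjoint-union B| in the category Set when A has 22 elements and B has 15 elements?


In Set, the coproduct A + B is the disjoint union.
|A + B| = |A| + |B| = 22 + 15 = 37

37


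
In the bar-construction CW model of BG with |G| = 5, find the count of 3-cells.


In the bar-construction CW model of BG, the n-cells are indexed by
n-tuples [g_1|...|g_n] of non-identity elements of G (degenerate
simplices with some g_i = e do not contribute cells), so there are
(|G| - 1)^n n-cells.
For dim = 3 with |G| = 5:
cells = (5 - 1)^3 = 4^3 = 64

64


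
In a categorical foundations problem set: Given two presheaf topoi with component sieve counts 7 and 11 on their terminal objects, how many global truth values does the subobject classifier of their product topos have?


In a product of presheaf topoi E_1 x E_2, the subobject classifier
is Omega = Omega_1 x Omega_2 (componentwise), so
|Omega(top)| = |Omega_1(top_1)| * |Omega_2(top_2)|.
= 7 * 11 = 77.

77


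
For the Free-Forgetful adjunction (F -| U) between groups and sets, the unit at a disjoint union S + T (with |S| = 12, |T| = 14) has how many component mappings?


The unit eta_X: X -> U(F(X)) of the Free-Forgetful adjunction
maps each element of X to a generator of F(X). For X = S + T (disjoint
union in Set), |S + T| = |S| + |T|.
Total mappings = 12 + 14 = 26.

26


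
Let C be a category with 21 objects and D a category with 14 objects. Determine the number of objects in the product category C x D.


The product category C x D has objects that are pairs (c, d).
Number of pairs = |Ob(C)| * |Ob(D)| = 21 * 14 = 294

294


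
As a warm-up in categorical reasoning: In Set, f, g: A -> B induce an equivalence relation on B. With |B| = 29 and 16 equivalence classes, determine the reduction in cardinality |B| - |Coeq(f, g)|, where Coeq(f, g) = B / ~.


The coequalizer Coeq(f, g) = B / ~ has one element per equivalence class.
|B| = 29, |Coeq(f, g)| = 16.
|B| - |Coeq(f, g)| = 29 - 16 = 13.

13


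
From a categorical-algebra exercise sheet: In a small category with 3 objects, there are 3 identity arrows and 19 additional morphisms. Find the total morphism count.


Each object has an identity morphism, giving 3 identities.
Adding the 19 non-identity morphisms:
Total = 3 + 19 = 22

22


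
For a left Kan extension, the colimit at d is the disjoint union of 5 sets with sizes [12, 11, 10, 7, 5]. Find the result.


Pointwise, the left Kan extension (Lan_F H)(d) is the colimit, indexed
by the comma category (F downarrow d), of H composed with the
projection (F downarrow d) -> C. Here that colimit is given
as a coproduct (disjoint union) of sets, so its cardinality is the
sum of the sizes of the summands.
Coproduct of sets with sizes: 12 + 11 + 10 + 7 + 5
= 45

45


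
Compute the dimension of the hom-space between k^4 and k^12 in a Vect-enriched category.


In Vect-enriched categories, Hom(k^n, k^m) is the space of m x n matrices.
dim(Hom(k^4, k^12)) = 12 * 4 = 48

48


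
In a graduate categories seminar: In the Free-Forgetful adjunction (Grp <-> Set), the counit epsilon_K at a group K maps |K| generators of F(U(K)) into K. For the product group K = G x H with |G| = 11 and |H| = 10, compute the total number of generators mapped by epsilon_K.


The counit epsilon_K: F(U(K)) -> K of the Free-Forgetful adjunction
maps |K| generators of F(U(K)) into K. For K = G x H (the product group),
|G x H| = |G| * |H|.
Total generators mapped = 11 * 10 = 110.

110


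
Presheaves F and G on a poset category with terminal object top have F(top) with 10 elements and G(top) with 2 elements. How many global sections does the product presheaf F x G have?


Global sections of a presheaf on a poset with terminal top satisfy
Gamma(H) ~ H(top). Presheaves admit pointwise products, so
(F x G)(top) = F(top) x G(top) (Cartesian product).
|Gamma(F x G)| = |F(top)| * |G(top)| = 10 * 2 = 20.

20


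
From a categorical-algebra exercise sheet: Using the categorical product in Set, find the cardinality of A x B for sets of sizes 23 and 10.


In Set, the product A x B is the Cartesian product.
By the universal property, |A x B| = |A| * |B|.
|A x B| = 23 * 10 = 230

230


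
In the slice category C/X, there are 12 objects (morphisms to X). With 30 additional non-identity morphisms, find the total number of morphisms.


In the slice category C/X, objects are morphisms to X.
Identity morphisms: 12 (one per object of C/X).
Non-identity morphisms: 30.
Total = 12 + 30 = 42

42


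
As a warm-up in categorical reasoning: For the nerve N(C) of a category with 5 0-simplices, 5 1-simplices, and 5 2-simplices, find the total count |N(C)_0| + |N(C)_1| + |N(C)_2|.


The 2-skeleton of the nerve N(C) consists of simplices in dimensions 0, 1, 2:
  |N(C)_0| = 5 (objects)
  |N(C)_1| = 5 (morphisms)
  |N(C)_2| = 5 (composable pairs)
Total = 5 + 5 + 5 = 15

15


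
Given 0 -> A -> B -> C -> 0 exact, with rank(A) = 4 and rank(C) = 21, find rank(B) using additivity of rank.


For a short exact sequence 0 -> A -> B -> C -> 0,
rank is additive: rank(B) = rank(A) + rank(C).
rank(B) = 4 + 21 = 25

25


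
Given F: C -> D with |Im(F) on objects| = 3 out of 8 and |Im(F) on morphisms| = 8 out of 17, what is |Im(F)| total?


The image of F consists of distinct objects and distinct morphisms.
|Im(F)| on objects = 3
|Im(F)| on morphisms = 8
Total image cardinality = 3 + 8 = 11

11


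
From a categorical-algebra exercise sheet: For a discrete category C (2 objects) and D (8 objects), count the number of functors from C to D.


A functor from a discrete category C to D is determined by
where each object maps. Each of the 2 objects of C can map
to any of the 8 objects of D independently.
Number of functors = 8^2 = 64

64


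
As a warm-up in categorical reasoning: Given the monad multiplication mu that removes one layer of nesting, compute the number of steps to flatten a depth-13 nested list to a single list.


Each application of mu: T^2 -> T removes one layer of nesting.
Starting at depth 13 (i.e., T^13(X)), we need to reach T(X).
Number of mu applications = 13 - 1 = 12

12


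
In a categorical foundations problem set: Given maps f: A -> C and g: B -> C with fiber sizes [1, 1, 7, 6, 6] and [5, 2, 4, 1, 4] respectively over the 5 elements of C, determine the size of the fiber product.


The pullback A x_C B consists of pairs (a, b) with f(a) = g(b).
For each element c in C, the fiber product has |f^-1(c)| * |g^-1(c)| elements.
Summing over C: 1 * 5 + 1 * 2 + 7 * 4 + 6 * 1 + 6 * 4
= 5 + 2 + 28 + 6 + 24 = 65

65


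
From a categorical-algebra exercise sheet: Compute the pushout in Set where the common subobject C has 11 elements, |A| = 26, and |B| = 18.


The pushout A +_C B identifies the images of C in A and B.
|A +_C B| = |A| + |B| - |C| (for injections).
= 26 + 18 - 11 = 33

33


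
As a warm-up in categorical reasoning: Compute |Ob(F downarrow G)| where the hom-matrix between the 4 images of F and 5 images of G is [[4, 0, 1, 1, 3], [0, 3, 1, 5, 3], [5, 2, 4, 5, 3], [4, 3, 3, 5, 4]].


Objects of (F downarrow G) are triples (a, b, h: F(a)->G(b)).
The count equals the sum of all entries in the hom-matrix.
sum(row 0) = 9
sum(row 1) = 12
sum(row 2) = 19
sum(row 3) = 19
Grand total = 59

59


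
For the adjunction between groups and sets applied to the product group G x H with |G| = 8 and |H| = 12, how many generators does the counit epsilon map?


The counit epsilon_K: F(U(K)) -> K of the Free-Forgetful adjunction
maps |K| generators of F(U(K)) into K. For K = G x H (the product group),
|G x H| = |G| * |H|.
Total generators mapped = 8 * 12 = 96.

96


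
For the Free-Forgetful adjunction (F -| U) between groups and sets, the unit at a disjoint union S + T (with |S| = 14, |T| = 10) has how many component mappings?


The unit eta_X: X -> U(F(X)) of the Free-Forgetful adjunction
maps each element of X to a generator of F(X). For X = S + T (disjoint
union in Set), |S + T| = |S| + |T|.
Total mappings = 14 + 10 = 24.

24


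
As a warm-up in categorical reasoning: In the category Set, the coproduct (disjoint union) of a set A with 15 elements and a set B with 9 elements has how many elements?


In Set, the coproduct A + B is the disjoint union.
|A + B| = |A| + |B| = 15 + 9 = 24

24


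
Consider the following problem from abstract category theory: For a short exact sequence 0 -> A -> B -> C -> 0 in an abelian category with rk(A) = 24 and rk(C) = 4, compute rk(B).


For a short exact sequence 0 -> A -> B -> C -> 0,
rank is additive: rank(B) = rank(A) + rank(C).
rank(B) = 24 + 4 = 28

28


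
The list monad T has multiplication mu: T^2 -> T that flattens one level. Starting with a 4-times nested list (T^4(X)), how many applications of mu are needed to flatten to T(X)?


Each application of mu: T^2 -> T removes one layer of nesting.
Starting at depth 4 (i.e., T^4(X)), we need to reach T(X).
Number of mu applications = 4 - 1 = 3

3


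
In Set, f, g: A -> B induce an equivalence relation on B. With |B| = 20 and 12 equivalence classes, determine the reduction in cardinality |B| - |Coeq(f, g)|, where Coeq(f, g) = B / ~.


The coequalizer Coeq(f, g) = B / ~ has one element per equivalence class.
|B| = 20, |Coeq(f, g)| = 12.
|B| - |Coeq(f, g)| = 20 - 12 = 8.

8


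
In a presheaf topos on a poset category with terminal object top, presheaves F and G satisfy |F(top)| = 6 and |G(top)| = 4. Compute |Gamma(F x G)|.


Global sections of a presheaf on a poset with terminal top satisfy
Gamma(H) ~ H(top). Presheaves admit pointwise products, so
(F x G)(top) = F(top) x G(top) (Cartesian product).
|Gamma(F x G)| = |F(top)| * |G(top)| = 6 * 4 = 24.

24


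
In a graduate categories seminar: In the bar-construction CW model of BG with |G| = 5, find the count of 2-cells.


In the bar-construction CW model of BG, the n-cells are indexed by
n-tuples [g_1|...|g_n] of non-identity elements of G (degenerate
simplices with some g_i = e do not contribute cells), so there are
(|G| - 1)^n n-cells.
For dim = 2 with |G| = 5:
cells = (5 - 1)^2 = 4^2 = 16

16


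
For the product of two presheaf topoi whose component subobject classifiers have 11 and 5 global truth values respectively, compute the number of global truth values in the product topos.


In a product of presheaf topoi E_1 x E_2, the subobject classifier
is Omega = Omega_1 x Omega_2 (componentwise), so
|Omega(top)| = |Omega_1(top_1)| * |Omega_2(top_2)|.
= 11 * 5 = 55.

55


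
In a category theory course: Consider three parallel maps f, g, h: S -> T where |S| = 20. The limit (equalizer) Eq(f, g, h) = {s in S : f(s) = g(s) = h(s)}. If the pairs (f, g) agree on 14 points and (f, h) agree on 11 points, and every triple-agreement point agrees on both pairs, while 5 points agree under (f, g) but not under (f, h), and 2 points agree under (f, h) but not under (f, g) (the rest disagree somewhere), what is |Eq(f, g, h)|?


Eq(f, g, h) is the triple-agreement set: points in S where all three
maps take the same value. Using inclusion-exclusion on the pairwise data:
Pair (f, g) agrees on 14 points; pair (f, h) on 11 points.
Points agreeing under (f, g) but not (f, h) = 5; under (f, h) but not (f, g) = 2.
Triple-agreement = agreement-in-(f, g) minus points that agree under (f, g) but not (f, h):
|Eq(f, g, h)| = 14 - 5 = 9
(cross-check via (f, h): 11 - 2 = 9.)

9


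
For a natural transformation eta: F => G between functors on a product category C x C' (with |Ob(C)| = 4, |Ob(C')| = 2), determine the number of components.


A natural transformation eta: F => G assigns one component morphism per
object of the domain category.
The domain is the product category C x C', so
|Ob(C x C')| = |Ob(C)| * |Ob(C')| = 4 * 2 = 8.
Therefore eta has 8 component morphisms.

8


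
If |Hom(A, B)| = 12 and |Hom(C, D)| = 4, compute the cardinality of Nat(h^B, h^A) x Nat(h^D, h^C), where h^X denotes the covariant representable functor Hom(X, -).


By the Yoneda lemma, Nat(h^B, h^A) is isomorphic to Hom(A, B),
so |Nat(h^B, h^A)| = |Hom(A, B)| and |Nat(h^D, h^C)| = |Hom(C, D)|.
|Hom(A, B)| = 12, |Hom(C, D)| = 4.
|Nat(h^B, h^A) x Nat(h^D, h^C)| = 12 * 4 = 48

48


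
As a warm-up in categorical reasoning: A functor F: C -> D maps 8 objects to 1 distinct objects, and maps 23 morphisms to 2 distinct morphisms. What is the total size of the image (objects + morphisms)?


The image of F consists of distinct objects and distinct morphisms.
|Im(F)| on objects = 1
|Im(F)| on morphisms = 2
Total image cardinality = 1 + 2 = 3

3


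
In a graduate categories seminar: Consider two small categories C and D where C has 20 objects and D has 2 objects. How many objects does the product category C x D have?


The product category C x D has objects that are pairs (c, d).
Number of pairs = |Ob(C)| * |Ob(D)| = 20 * 2 = 40

40


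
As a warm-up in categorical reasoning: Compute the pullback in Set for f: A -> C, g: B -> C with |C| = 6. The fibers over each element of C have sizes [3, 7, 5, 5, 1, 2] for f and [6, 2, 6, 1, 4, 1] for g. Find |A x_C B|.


The pullback A x_C B consists of pairs (a, b) with f(a) = g(b).
For each element c in C, the fiber product has |f^-1(c)| * |g^-1(c)| elements.
Summing over C: 3 * 6 + 7 * 2 + 5 * 6 + 5 * 1 + 1 * 4 + 2 * 1
= 18 + 14 + 30 + 5 + 4 + 2 = 73

73


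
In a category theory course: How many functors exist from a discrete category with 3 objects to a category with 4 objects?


A functor from a discrete category C to D is determined by
where each object maps. Each of the 3 objects of C can map
to any of the 4 objects of D independently.
Number of functors = 4^3 = 64

64


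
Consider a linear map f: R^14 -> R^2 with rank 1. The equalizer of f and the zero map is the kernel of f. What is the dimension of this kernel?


The equalizer of f and the zero map is ker(f).
By the rank-nullity theorem: dim(ker(f)) = dim(domain) - rank(f).
dim(ker(f)) = 14 - 1 = 13

13


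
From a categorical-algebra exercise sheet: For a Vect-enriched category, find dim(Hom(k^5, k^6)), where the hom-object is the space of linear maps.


In Vect-enriched categories, Hom(k^n, k^m) is the space of m x n matrices.
dim(Hom(k^5, k^6)) = 6 * 5 = 30

30


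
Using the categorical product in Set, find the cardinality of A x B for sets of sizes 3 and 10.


In Set, the product A x B is the Cartesian product.
By the universal property, |A x B| = |A| * |B|.
|A x B| = 3 * 10 = 30

30


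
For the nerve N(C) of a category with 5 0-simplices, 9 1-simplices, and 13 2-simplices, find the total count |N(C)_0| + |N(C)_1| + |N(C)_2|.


The 2-skeleton of the nerve N(C) consists of simplices in dimensions 0, 1, 2:
  |N(C)_0| = 5 (objects)
  |N(C)_1| = 9 (morphisms)
  |N(C)_2| = 13 (composable pairs)
Total = 5 + 9 + 13 = 27

27


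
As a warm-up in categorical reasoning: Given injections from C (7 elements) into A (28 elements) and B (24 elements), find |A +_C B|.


The pushout A +_C B identifies the images of C in A and B.
|A +_C B| = |A| + |B| - |C| (for injections).
= 28 + 24 - 7 = 45

45


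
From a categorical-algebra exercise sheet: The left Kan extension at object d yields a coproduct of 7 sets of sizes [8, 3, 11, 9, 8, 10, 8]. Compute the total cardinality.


Pointwise, the left Kan extension (Lan_F H)(d) is the colimit, indexed
by the comma category (F downarrow d), of H composed with the
projection (F downarrow d) -> C. Here that colimit is given
as a coproduct (disjoint union) of sets, so its cardinality is the
sum of the sizes of the summands.
Coproduct of sets with sizes: 8 + 3 + 11 + 9 + 8 + 10 + 8
= 57

57


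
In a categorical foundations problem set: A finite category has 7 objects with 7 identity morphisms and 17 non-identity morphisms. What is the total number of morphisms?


Each object has an identity morphism, giving 7 identities.
Adding the 17 non-identity morphisms:
Total = 7 + 17 = 24

24
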